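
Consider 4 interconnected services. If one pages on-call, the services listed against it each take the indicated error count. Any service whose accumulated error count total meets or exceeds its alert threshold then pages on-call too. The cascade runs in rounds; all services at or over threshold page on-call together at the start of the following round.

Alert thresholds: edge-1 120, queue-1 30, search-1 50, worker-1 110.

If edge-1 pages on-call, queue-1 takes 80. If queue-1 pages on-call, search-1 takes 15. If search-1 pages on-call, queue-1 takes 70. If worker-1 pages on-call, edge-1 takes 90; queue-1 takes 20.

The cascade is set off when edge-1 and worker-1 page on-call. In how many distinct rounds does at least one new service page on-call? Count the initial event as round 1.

2

Round 1 — edge-1, worker-1 page on-call (initial).
  queue-1: +80+20 → 100 ≥ 30
Round 2 — queue-1 pages on-call.
  search-1: +15 → 15 < 50
No further pages.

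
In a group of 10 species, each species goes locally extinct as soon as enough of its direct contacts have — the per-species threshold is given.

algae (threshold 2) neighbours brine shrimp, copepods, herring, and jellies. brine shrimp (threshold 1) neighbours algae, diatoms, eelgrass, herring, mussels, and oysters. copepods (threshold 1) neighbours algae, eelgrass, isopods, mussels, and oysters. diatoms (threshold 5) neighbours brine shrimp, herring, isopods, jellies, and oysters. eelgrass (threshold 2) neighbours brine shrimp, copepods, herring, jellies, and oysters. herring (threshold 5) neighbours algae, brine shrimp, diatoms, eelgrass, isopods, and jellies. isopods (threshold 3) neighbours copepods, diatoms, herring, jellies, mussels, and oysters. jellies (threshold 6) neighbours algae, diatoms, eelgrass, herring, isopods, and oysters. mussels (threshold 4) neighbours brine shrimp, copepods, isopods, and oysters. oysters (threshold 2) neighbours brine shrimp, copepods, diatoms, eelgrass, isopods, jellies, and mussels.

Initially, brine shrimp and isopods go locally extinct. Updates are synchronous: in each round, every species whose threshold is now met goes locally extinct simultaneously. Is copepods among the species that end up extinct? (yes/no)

yes

Round 1 — brine shrimp, isopods go locally extinct (initial).
Round 2 — checking thresholds:
  algae: 1 of 4 neighbours < 2, not yet.
  copepods: 1 of 5 neighbours ≥ 1, goes locally extinct.
  diatoms: 2 of 5 neighbours < 5, not yet.
  eelgrass: 1 of 5 neighbours < 2, not yet.
  herring: 2 of 6 neighbours < 5, not yet.
  jellies: 1 of 6 neighbours < 6, not yet.
  mussels: 2 of 4 neighbours < 4, not yet.
  oysters: 2 of 7 neighbours ≥ 2, goes locally extinct.
Round 3 — checking thresholds:
  algae: 2 of 4 neighbours ≥ 2, goes locally extinct.
  diatoms: 3 of 5 neighbours < 5, not yet.
  eelgrass: 3 of 5 neighbours ≥ 2, goes locally extinct.
  herring: 2 of 6 neighbours < 5, not yet.
  jellies: 2 of 6 neighbours < 6, not yet.
  mussels: 4 of 4 neighbours ≥ 4, goes locally extinct.
Round 4 — no new extinctions; cascade stops.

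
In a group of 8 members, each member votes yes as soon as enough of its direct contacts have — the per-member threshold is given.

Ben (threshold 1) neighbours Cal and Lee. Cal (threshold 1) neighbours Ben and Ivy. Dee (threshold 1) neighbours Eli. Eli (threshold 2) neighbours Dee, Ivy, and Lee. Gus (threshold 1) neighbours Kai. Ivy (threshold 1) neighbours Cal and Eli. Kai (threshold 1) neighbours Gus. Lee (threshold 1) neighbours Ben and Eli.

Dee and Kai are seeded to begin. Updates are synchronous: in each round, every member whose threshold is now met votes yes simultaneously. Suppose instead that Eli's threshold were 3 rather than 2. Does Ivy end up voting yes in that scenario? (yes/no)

With Eli's threshold at 3:
Round 1 — Dee, Kai vote yes (initial).
Round 2 — checking thresholds:
  Eli: 1 of 3 neighbours < 3, not yet.
  Gus: 1 of 1 neighbours ≥ 1, votes yes.
Round 3 — no new yes votes; cascade stops.

no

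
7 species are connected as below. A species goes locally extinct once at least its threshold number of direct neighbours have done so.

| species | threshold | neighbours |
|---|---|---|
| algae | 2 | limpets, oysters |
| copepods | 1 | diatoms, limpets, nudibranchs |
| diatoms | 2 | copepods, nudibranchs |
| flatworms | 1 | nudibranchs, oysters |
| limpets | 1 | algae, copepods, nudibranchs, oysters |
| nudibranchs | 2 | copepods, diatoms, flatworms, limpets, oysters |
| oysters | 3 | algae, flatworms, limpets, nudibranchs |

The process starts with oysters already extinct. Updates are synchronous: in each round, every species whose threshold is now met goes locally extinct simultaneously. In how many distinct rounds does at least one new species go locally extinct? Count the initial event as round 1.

4

Round 1 — oysters goes locally extinct (initial).
Round 2 — checking thresholds:
  algae: 1 of 2 neighbours < 2, not yet.
  flatworms: 1 of 2 neighbours ≥ 1, goes locally extinct.
  limpets: 1 of 4 neighbours ≥ 1, goes locally extinct.
  nudibranchs: 1 of 5 neighbours < 2, not yet.
Round 3 — checking thresholds:
  algae: 2 of 2 neighbours ≥ 2, goes locally extinct.
  copepods: 1 of 3 neighbours ≥ 1, goes locally extinct.
  nudibranchs: 3 of 5 neighbours ≥ 2, goes locally extinct.
Round 4 — checking thresholds:
  diatoms: 2 of 2 neighbours ≥ 2, goes locally extinct.
Round 5 — no new extinctions; cascade stops.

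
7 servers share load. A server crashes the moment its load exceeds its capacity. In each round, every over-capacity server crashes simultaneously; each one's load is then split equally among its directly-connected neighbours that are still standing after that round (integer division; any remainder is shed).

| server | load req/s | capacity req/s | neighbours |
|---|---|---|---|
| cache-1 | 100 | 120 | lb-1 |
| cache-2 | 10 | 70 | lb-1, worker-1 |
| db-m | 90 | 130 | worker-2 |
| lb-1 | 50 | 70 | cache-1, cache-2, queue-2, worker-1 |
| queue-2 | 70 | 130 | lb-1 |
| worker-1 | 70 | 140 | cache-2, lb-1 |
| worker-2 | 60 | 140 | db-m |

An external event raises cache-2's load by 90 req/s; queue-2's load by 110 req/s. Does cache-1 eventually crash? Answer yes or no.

Round 1 — cache-2 at 100 > 70; queue-2 at 180 > 130. cache-2, queue-2 crash.
  cache-2 sheds 100 req/s to lb-1, worker-1: 50 each.
    lb-1: 50+50 = 100 > 70
    worker-1: 70+50 = 120 ≤ 140
  queue-2 sheds 180 req/s to lb-1: 180 each.
    lb-1: 100+180 = 280 > 70
Round 2 — lb-1 crashes.
  lb-1 sheds 280 req/s to cache-1, worker-1: 140 each.
    cache-1: 100+140 = 240 > 120
    worker-1: 120+140 = 260 > 140
Round 3 — cache-1, worker-1 crash.
  cache-1 sheds 240 req/s: no online neighbours, lost.
  worker-1 sheds 260 req/s: no online neighbours, lost.
No further crashes.

yes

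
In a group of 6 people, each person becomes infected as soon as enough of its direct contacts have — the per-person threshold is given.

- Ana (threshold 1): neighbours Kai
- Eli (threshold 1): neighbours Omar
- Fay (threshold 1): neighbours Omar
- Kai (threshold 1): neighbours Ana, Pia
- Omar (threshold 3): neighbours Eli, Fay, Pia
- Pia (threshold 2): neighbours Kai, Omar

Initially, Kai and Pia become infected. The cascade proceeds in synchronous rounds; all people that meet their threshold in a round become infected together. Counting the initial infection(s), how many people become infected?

Round 1 — Kai, Pia become infected (initial).
Round 2 — checking thresholds:
  Ana: 1 of 1 neighbours ≥ 1, becomes infected.
  Omar: 1 of 3 neighbours < 3, holds.
Round 3 — no new infections; cascade stops.

3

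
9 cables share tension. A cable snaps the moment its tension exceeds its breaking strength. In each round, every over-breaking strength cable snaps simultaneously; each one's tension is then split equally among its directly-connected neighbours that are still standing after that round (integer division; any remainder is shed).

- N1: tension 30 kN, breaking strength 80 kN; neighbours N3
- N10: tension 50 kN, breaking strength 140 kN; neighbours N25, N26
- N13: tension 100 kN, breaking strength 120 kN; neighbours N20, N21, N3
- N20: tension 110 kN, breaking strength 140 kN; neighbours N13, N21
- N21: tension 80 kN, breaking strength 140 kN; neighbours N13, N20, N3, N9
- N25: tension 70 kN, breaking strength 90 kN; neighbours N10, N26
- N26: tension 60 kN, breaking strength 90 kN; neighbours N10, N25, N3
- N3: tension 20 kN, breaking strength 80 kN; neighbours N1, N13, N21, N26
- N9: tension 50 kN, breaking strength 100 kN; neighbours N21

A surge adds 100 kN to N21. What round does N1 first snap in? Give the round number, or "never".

Round 1 — N21 at 180 > 140. N21 snaps.
  N21 sheds 180 kN to N13, N20, N3, N9: 45 each.
    N13: 100+45 = 145 > 120
    N20: 110+45 = 155 > 140
    N3: 20+45 = 65 ≤ 80
    N9: 50+45 = 95 ≤ 100
Round 2 — N13, N20 snap.
  N13 sheds 145 kN to N3: 145 each.
    N3: 65+145 = 210 > 80
  N20 sheds 155 kN: no online neighbours, lost.
Round 3 — N3 snaps.
  N3 sheds 210 kN to N1, N26: 105 each.
    N1: 30+105 = 135 > 80
    N26: 60+105 = 165 > 90
Round 4 — N1, N26 snap.
  N1 sheds 135 kN: no online neighbours, lost.
  N26 sheds 165 kN to N10, N25: 82 each (1 lost).
    N10: 50+82 = 132 ≤ 140
    N25: 70+82 = 152 > 90
Round 5 — N25 snaps.
  N25 sheds 152 kN to N10: 152 each.
    N10: 132+152 = 284 > 140
Round 6 — N10 snaps.
  N10 sheds 284 kN: no online neighbours, lost.
No further breaks.

4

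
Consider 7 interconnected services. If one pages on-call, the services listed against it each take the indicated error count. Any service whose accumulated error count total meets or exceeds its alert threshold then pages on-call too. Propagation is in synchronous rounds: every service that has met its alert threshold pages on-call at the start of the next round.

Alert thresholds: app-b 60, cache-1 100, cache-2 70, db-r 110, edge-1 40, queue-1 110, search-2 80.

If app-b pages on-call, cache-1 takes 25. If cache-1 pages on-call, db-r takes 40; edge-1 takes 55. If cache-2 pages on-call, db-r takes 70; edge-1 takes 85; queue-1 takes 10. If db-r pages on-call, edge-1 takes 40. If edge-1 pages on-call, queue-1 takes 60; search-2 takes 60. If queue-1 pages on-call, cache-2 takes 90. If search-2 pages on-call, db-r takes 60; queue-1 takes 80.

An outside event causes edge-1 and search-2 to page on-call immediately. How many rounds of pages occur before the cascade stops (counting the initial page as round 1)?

4

Round 1 — edge-1, search-2 page on-call (initial).
  db-r: +60 → 60 < 110
  queue-1: +60+80 → 140 ≥ 110
Round 2 — queue-1 pages on-call.
  cache-2: +90 → 90 ≥ 70
Round 3 — cache-2 pages on-call.
  db-r: +70 → 130 ≥ 110
Round 4 — db-r pages on-call.
No further pages.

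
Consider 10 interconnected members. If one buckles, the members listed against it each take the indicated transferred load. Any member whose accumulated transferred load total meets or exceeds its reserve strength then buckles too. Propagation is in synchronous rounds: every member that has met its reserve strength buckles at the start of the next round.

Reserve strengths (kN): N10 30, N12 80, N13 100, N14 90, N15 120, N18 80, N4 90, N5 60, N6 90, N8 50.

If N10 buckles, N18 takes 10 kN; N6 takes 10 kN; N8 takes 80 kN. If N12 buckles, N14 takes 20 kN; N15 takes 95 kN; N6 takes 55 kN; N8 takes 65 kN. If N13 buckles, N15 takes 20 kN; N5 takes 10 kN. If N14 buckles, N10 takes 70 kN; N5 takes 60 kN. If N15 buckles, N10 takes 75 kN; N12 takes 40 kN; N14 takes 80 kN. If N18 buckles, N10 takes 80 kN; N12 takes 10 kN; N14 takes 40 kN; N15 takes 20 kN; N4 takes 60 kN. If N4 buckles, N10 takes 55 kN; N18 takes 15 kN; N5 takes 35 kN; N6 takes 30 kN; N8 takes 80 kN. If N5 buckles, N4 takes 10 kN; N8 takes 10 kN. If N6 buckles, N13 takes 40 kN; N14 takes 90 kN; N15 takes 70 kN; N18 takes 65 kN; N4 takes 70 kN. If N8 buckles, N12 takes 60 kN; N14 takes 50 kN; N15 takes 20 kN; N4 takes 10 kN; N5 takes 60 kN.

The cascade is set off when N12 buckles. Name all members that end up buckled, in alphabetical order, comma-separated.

N12, N5, N8

Round 1 — N12 buckles (initial).
  N14: +20 → 20 < 90
  N15: +95 → 95 < 120
  N6: +55 → 55 < 90
  N8: +65 → 65 ≥ 50
Round 2 — N8 buckles.
  N14: +50 → 70 < 90
  N15: +20 → 115 < 120
  N4: +10 → 10 < 90
  N5: +60 → 60 ≥ 60
Round 3 — N5 buckles.
  N4: +10 → 20 < 90
No further bucklings.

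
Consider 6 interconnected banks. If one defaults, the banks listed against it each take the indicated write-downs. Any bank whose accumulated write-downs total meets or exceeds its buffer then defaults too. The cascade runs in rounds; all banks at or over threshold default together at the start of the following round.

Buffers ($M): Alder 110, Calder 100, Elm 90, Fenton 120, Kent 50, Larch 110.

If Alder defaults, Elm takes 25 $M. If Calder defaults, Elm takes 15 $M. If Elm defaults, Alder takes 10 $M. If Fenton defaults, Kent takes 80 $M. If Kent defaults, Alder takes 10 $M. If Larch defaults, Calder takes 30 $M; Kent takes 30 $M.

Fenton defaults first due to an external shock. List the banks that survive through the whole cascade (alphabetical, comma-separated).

Alder, Calder, Elm, Larch

Round 1 — Fenton defaults (initial).
  Kent: +80 → 80 ≥ 50
Round 2 — Kent defaults.
  Alder: +10 → 10 < 110
No further defaults.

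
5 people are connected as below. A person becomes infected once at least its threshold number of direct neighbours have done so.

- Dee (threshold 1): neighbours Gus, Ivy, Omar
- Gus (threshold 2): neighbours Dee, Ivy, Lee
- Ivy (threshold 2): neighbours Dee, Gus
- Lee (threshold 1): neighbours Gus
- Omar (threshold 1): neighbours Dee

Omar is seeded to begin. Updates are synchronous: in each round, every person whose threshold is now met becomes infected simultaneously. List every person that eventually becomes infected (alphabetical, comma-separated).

Round 1 — Omar becomes infected (initial).
Round 2 — checking thresholds:
  Dee: 1 of 3 neighbours ≥ 1, becomes infected.
Round 3 — no new infections; cascade stops.

Dee, Omar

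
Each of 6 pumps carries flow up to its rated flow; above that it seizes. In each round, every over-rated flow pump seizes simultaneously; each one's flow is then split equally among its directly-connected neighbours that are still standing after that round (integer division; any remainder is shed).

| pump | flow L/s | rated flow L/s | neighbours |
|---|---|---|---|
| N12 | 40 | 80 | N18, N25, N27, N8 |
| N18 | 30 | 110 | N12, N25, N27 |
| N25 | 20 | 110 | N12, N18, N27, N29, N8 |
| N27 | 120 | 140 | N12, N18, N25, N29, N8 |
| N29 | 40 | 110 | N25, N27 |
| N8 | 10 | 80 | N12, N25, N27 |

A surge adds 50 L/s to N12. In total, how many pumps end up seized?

Round 1 — N12 at 90 > 80. N12 seizes.
  N12 sheds 90 L/s to N18, N25, N27, N8: 22 each (2 lost).
    N18: 30+22 = 52 ≤ 110
    N25: 20+22 = 42 ≤ 110
    N27: 120+22 = 142 > 140
    N8: 10+22 = 32 ≤ 80
Round 2 — N27 seizes.
  N27 sheds 142 L/s to N18, N25, N29, N8: 35 each (2 lost).
    N18: 52+35 = 87 ≤ 110
    N25: 42+35 = 77 ≤ 110
    N29: 40+35 = 75 ≤ 110
    N8: 32+35 = 67 ≤ 80
No further seizures.

2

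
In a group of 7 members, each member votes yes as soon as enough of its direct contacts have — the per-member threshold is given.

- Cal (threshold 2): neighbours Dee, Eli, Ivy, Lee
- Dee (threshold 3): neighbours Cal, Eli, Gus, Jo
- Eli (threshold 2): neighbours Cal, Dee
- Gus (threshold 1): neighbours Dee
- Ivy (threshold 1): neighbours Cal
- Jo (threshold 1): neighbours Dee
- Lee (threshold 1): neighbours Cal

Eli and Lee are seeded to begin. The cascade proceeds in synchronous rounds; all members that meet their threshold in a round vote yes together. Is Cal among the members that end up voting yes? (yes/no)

Round 1 — Eli, Lee vote yes (initial).
Round 2 — checking thresholds:
  Cal: 2 of 4 neighbours ≥ 2, votes yes.
  Dee: 1 of 4 neighbours < 3, not yet.
Round 3 — checking thresholds:
  Dee: 2 of 4 neighbours < 3, not yet.
  Ivy: 1 of 1 neighbours ≥ 1, votes yes.
Round 4 — no new yes votes; cascade stops.

yes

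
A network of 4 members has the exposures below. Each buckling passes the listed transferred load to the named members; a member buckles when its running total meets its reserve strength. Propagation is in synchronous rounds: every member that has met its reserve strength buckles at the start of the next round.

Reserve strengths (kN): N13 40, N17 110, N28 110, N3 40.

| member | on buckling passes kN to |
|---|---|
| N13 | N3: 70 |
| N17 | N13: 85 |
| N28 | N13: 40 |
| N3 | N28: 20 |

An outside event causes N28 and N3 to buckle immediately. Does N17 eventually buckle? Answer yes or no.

Round 1 — N28, N3 buckle (initial).
  N13: +40 → 40 ≥ 40
Round 2 — N13 buckles.
No further bucklings.

no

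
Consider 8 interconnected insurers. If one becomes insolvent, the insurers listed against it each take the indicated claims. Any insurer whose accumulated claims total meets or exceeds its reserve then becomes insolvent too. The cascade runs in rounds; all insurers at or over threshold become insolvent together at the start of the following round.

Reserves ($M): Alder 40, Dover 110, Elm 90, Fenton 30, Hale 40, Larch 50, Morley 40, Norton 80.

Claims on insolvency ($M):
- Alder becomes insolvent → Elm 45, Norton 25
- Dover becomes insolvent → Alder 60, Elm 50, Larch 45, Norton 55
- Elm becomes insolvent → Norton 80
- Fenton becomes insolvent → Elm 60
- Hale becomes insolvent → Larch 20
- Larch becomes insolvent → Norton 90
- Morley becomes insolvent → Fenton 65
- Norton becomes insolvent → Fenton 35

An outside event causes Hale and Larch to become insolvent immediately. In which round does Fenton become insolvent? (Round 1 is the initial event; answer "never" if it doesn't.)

3

Round 1 — Hale, Larch become insolvent (initial).
  Norton: +90 → 90 ≥ 80
Round 2 — Norton becomes insolvent.
  Fenton: +35 → 35 ≥ 30
Round 3 — Fenton becomes insolvent.
  Elm: +60 → 60 < 90
No further insolvencies.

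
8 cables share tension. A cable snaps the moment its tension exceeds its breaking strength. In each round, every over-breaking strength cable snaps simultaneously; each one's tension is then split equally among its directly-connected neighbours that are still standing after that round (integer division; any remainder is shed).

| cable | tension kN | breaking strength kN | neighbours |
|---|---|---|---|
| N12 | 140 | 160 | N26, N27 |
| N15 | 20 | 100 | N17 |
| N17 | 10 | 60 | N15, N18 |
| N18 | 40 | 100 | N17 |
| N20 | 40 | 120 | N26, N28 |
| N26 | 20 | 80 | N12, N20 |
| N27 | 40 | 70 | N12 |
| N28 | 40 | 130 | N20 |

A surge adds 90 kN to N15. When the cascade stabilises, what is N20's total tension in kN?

40

Round 1 — N15 at 110 > 100. N15 snaps.
  N15 sheds 110 kN to N17: 110 each.
    N17: 10+110 = 120 > 60
Round 2 — N17 snaps.
  N17 sheds 120 kN to N18: 120 each.
    N18: 40+120 = 160 > 100
Round 3 — N18 snaps.
  N18 sheds 160 kN: no online neighbours, lost.
No further breaks.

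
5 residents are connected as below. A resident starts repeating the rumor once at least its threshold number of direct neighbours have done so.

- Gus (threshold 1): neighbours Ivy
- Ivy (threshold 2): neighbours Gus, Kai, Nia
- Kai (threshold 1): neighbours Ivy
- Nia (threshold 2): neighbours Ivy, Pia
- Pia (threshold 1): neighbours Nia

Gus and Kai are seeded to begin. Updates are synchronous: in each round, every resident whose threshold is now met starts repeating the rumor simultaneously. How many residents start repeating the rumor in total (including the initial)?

Round 1 — Gus, Kai start repeating the rumor (initial).
Round 2 — checking thresholds:
  Ivy: 2 of 3 neighbours ≥ 2, starts repeating the rumor.
Round 3 — no new spreads; cascade stops.

3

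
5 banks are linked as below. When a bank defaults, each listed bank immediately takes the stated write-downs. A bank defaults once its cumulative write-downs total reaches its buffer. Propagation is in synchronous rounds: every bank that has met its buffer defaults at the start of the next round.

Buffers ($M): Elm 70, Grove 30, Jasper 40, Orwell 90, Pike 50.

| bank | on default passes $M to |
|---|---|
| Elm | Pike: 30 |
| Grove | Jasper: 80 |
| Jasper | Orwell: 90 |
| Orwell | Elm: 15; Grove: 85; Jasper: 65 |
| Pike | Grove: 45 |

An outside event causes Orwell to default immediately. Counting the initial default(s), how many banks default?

3

Round 1 — Orwell defaults (initial).
  Elm: +15 → 15 < 70
  Grove: +85 → 85 ≥ 30
  Jasper: +65 → 65 ≥ 40
Round 2 — Grove, Jasper default.
No further defaults.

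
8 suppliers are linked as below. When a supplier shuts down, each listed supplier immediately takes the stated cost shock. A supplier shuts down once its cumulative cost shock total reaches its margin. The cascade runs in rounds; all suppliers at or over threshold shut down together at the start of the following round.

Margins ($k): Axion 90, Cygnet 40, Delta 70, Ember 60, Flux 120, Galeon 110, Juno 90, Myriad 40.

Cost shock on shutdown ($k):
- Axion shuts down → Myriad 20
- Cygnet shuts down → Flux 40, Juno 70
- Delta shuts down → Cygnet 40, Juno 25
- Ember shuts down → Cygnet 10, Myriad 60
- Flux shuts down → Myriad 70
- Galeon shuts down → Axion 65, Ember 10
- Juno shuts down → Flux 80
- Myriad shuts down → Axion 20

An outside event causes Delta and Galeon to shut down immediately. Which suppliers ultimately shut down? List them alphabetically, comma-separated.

Cygnet, Delta, Flux, Galeon, Juno, Myriad

Round 1 — Delta, Galeon shut down (initial).
  Axion: +65 → 65 < 90
  Cygnet: +40 → 40 ≥ 40
  Ember: +10 → 10 < 60
  Juno: +25 → 25 < 90
Round 2 — Cygnet shuts down.
  Flux: +40 → 40 < 120
  Juno: +70 → 95 ≥ 90
Round 3 — Juno shuts down.
  Flux: +80 → 120 ≥ 120
Round 4 — Flux shuts down.
  Myriad: +70 → 70 ≥ 40
Round 5 — Myriad shuts down.
  Axion: +20 → 85 < 90
No further shutdowns.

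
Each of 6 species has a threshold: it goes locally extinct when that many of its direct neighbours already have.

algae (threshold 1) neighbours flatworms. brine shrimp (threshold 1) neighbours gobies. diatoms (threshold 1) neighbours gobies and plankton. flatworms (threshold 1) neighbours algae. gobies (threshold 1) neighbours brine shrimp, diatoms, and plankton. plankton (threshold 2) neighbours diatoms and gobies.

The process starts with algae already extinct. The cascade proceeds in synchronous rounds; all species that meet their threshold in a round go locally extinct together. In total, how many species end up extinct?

2

Round 1 — algae goes locally extinct (initial).
Round 2 — checking thresholds:
  flatworms: 1 of 1 neighbours ≥ 1, goes locally extinct.
Round 3 — no new extinctions; cascade stops.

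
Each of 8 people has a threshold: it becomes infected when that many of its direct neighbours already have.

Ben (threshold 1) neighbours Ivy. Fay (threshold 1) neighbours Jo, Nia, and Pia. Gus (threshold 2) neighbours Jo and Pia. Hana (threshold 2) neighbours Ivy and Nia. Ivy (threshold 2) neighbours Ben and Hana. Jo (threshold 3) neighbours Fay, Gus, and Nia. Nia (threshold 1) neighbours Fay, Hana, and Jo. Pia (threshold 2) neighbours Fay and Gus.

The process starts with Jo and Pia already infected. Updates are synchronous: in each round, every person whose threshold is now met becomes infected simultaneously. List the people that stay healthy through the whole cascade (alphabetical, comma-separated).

Round 1 — Jo, Pia become infected (initial).
Round 2 — checking thresholds:
  Fay: 2 of 3 neighbours ≥ 1, becomes infected.
  Gus: 2 of 2 neighbours ≥ 2, becomes infected.
  Nia: 1 of 3 neighbours ≥ 1, becomes infected.
Round 3 — no new infections; cascade stops.

Ben, Hana, Ivy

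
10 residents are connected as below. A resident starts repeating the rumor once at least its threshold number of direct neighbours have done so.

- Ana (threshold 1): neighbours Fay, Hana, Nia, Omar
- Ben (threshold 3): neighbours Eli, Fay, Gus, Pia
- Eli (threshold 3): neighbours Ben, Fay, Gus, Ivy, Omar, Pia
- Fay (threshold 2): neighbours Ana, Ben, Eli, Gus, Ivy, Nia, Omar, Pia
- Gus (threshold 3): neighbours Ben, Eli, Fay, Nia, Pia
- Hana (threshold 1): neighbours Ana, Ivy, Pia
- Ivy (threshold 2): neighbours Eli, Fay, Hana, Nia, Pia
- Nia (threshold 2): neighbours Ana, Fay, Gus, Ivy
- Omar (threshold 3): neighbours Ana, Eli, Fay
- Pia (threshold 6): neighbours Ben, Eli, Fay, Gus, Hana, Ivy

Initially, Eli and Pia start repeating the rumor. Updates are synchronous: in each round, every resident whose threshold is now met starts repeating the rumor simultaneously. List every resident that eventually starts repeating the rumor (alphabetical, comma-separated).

Round 1 — Eli, Pia start repeating the rumor (initial).
Round 2 — checking thresholds:
  Ben: 2 of 4 neighbours < 3, holds.
  Fay: 2 of 8 neighbours ≥ 2, starts repeating the rumor.
  Gus: 2 of 5 neighbours < 3, holds.
  Hana: 1 of 3 neighbours ≥ 1, starts repeating the rumor.
  Ivy: 2 of 5 neighbours ≥ 2, starts repeating the rumor.
  Omar: 1 of 3 neighbours < 3, holds.
Round 3 — checking thresholds:
  Ana: 2 of 4 neighbours ≥ 1, starts repeating the rumor.
  Ben: 3 of 4 neighbours ≥ 3, starts repeating the rumor.
  Gus: 3 of 5 neighbours ≥ 3, starts repeating the rumor.
  Nia: 2 of 4 neighbours ≥ 2, starts repeating the rumor.
  Omar: 2 of 3 neighbours < 3, holds.
Round 4 — checking thresholds:
  Omar: 3 of 3 neighbours ≥ 3, starts repeating the rumor.
Round 5 — no new spreads; cascade stops.

Ana, Ben, Eli, Fay, Gus, Hana, Ivy, Nia, Omar, Pia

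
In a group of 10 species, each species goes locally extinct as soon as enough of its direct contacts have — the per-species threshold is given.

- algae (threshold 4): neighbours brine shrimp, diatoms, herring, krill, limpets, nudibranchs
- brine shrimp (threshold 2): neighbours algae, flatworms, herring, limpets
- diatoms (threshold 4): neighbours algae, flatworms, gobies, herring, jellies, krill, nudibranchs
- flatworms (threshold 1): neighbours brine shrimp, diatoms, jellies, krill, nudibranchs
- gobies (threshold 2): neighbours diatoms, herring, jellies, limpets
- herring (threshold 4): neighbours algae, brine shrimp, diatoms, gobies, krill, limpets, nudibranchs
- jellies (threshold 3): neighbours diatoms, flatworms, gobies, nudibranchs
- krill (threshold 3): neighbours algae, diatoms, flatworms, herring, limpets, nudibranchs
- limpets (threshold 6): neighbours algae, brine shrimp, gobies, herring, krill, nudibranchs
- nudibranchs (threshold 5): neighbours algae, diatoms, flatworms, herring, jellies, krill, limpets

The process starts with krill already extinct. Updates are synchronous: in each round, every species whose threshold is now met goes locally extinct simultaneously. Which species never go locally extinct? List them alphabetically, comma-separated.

algae, brine shrimp, diatoms, gobies, herring, jellies, limpets, nudibranchs

Round 1 — krill goes locally extinct (initial).
Round 2 — checking thresholds:
  algae: 1 of 6 neighbours < 4, not yet.
  diatoms: 1 of 7 neighbours < 4, not yet.
  flatworms: 1 of 5 neighbours ≥ 1, goes locally extinct.
  herring: 1 of 7 neighbours < 4, not yet.
  limpets: 1 of 6 neighbours < 6, not yet.
  nudibranchs: 1 of 7 neighbours < 5, not yet.
Round 3 — no new extinctions; cascade stops.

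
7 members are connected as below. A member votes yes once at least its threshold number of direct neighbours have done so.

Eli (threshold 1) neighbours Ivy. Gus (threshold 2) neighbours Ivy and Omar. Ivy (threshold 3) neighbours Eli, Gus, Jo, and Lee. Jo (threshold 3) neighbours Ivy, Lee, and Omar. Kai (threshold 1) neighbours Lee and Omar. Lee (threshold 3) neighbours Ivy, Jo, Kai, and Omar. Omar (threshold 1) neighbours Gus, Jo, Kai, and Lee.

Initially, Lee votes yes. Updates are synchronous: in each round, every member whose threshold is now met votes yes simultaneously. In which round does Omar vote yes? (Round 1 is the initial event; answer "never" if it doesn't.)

2

Round 1 — Lee votes yes (initial).
Round 2 — checking thresholds:
  Ivy: 1 of 4 neighbours < 3, not yet.
  Jo: 1 of 3 neighbours < 3, not yet.
  Kai: 1 of 2 neighbours ≥ 1, votes yes.
  Omar: 1 of 4 neighbours ≥ 1, votes yes.
Round 3 — no new yes votes; cascade stops.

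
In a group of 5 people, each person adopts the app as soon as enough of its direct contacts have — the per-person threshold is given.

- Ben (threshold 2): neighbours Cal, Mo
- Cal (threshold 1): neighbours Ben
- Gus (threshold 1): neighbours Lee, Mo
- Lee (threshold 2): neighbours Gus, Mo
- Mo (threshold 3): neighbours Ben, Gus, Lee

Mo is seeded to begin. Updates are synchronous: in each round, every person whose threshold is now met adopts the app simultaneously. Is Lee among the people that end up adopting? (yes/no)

Round 1 — Mo adopts the app (initial).
Round 2 — checking thresholds:
  Ben: 1 of 2 neighbours < 2, not yet.
  Gus: 1 of 2 neighbours ≥ 1, adopts the app.
  Lee: 1 of 2 neighbours < 2, not yet.
Round 3 — checking thresholds:
  Ben: 1 of 2 neighbours < 2, not yet.
  Lee: 2 of 2 neighbours ≥ 2, adopts the app.
Round 4 — no new adoptions; cascade stops.

yes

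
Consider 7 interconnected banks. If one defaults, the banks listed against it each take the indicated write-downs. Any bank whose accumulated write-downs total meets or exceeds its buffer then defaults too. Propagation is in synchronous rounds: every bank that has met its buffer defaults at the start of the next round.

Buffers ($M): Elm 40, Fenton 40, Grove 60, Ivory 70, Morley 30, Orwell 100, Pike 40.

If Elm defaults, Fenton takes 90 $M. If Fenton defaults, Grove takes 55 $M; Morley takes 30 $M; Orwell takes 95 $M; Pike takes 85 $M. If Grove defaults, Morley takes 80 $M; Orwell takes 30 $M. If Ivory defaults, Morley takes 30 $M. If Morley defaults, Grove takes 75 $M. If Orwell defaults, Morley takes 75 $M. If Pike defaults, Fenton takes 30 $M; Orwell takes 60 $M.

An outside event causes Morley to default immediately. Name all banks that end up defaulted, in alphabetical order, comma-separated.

Grove, Morley

Round 1 — Morley defaults (initial).
  Grove: +75 → 75 ≥ 60
Round 2 — Grove defaults.
  Orwell: +30 → 30 < 100
No further defaults.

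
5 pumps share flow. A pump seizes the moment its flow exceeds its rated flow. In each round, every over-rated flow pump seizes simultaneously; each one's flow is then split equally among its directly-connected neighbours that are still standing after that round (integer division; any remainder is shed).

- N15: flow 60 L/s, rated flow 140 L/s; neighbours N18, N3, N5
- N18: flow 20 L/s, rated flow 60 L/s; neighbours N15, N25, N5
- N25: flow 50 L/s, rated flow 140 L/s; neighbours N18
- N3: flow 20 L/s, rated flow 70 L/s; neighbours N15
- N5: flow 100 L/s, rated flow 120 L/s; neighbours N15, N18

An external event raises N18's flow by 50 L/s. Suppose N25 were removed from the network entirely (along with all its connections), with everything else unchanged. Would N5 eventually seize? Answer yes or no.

yes

With N25 removed:
Round 1 — N18 at 70 > 60. N18 seizes.
  N18 sheds 70 L/s to N15, N5: 35 each.
    N15: 60+35 = 95 ≤ 140
    N5: 100+35 = 135 > 120
Round 2 — N5 seizes.
  N5 sheds 135 L/s to N15: 135 each.
    N15: 95+135 = 230 > 140
Round 3 — N15 seizes.
  N15 sheds 230 L/s to N3: 230 each.
    N3: 20+230 = 250 > 70
Round 4 — N3 seizes.
  N3 sheds 250 L/s: no online neighbours, lost.
No further seizures.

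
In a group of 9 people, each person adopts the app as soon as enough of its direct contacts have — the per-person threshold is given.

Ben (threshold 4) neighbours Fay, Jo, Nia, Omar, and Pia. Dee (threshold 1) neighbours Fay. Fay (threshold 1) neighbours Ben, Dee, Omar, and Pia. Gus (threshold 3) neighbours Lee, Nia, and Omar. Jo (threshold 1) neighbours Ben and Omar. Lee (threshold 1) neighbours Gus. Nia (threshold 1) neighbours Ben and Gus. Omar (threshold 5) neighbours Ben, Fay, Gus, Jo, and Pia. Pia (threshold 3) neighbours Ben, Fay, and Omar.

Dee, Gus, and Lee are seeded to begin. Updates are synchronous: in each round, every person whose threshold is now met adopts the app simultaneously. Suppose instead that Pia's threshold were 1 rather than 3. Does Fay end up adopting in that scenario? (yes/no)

With Pia's threshold at 1:
Round 1 — Dee, Gus, Lee adopt the app (initial).
Round 2 — checking thresholds:
  Fay: 1 of 4 neighbours ≥ 1, adopts the app.
  Nia: 1 of 2 neighbours ≥ 1, adopts the app.
  Omar: 1 of 5 neighbours < 5, not yet.
Round 3 — checking thresholds:
  Ben: 2 of 5 neighbours < 4, not yet.
  Omar: 2 of 5 neighbours < 5, not yet.
  Pia: 1 of 3 neighbours ≥ 1, adopts the app.
Round 4 — no new adoptions; cascade stops.

yes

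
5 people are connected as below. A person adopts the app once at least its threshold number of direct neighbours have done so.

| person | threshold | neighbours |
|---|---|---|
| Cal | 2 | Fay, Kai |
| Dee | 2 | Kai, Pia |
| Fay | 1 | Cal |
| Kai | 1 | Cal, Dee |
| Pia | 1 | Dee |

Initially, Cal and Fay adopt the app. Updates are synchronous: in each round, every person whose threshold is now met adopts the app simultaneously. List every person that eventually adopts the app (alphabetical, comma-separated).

Cal, Fay, Kai

Round 1 — Cal, Fay adopt the app (initial).
Round 2 — checking thresholds:
  Kai: 1 of 2 neighbours ≥ 1, adopts the app.
Round 3 — no new adoptions; cascade stops.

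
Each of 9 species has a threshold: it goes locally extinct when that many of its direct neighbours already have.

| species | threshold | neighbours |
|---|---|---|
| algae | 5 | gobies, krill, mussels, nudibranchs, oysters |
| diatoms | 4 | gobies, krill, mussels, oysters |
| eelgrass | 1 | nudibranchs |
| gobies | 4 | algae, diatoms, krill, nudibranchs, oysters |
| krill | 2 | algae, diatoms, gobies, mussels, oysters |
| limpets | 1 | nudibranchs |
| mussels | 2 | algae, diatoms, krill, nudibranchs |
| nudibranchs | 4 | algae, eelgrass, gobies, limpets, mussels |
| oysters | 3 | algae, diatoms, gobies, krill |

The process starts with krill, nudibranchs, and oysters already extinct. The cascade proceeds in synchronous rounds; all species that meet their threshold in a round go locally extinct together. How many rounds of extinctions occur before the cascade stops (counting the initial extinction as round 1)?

Round 1 — krill, nudibranchs, oysters go locally extinct (initial).
Round 2 — checking thresholds:
  algae: 3 of 5 neighbours < 5, below threshold.
  diatoms: 2 of 4 neighbours < 4, below threshold.
  eelgrass: 1 of 1 neighbours ≥ 1, goes locally extinct.
  gobies: 3 of 5 neighbours < 4, below threshold.
  limpets: 1 of 1 neighbours ≥ 1, goes locally extinct.
  mussels: 2 of 4 neighbours ≥ 2, goes locally extinct.
Round 3 — no new extinctions; cascade stops.

2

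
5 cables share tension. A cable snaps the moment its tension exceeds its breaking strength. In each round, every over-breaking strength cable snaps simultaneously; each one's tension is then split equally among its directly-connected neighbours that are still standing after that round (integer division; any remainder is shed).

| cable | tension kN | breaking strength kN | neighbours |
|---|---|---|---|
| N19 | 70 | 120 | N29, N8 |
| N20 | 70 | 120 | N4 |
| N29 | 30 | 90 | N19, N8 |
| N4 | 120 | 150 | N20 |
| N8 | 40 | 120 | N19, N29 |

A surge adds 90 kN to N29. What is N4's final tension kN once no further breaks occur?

Round 1 — N29 at 120 > 90. N29 snaps.
  N29 sheds 120 kN to N19, N8: 60 each.
    N19: 70+60 = 130 > 120
    N8: 40+60 = 100 ≤ 120
Round 2 — N19 snaps.
  N19 sheds 130 kN to N8: 130 each.
    N8: 100+130 = 230 > 120
Round 3 — N8 snaps.
  N8 sheds 230 kN: no online neighbours, lost.
No further breaks.

120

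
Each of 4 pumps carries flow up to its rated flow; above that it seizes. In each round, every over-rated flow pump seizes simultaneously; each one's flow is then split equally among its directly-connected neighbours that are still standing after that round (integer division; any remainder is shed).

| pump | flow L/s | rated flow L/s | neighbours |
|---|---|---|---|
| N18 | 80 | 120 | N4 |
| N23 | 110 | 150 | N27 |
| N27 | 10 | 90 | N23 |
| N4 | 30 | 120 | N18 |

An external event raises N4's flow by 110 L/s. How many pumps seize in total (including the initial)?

2

Round 1 — N4 at 140 > 120. N4 seizes.
  N4 sheds 140 L/s to N18: 140 each.
    N18: 80+140 = 220 > 120
Round 2 — N18 seizes.
  N18 sheds 220 L/s: no online neighbours, lost.
No further seizures.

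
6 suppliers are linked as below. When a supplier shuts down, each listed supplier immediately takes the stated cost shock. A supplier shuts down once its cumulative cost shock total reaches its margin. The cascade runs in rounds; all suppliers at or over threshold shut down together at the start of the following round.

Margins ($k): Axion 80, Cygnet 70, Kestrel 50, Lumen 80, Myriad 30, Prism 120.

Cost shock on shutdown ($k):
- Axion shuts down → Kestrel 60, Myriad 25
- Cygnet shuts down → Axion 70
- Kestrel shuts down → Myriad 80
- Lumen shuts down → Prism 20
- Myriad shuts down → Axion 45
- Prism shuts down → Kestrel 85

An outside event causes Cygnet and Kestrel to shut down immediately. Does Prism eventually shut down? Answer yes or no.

Round 1 — Cygnet, Kestrel shut down (initial).
  Axion: +70 → 70 < 80
  Myriad: +80 → 80 ≥ 30
Round 2 — Myriad shuts down.
  Axion: +45 → 115 ≥ 80
Round 3 — Axion shuts down.
No further shutdowns.

no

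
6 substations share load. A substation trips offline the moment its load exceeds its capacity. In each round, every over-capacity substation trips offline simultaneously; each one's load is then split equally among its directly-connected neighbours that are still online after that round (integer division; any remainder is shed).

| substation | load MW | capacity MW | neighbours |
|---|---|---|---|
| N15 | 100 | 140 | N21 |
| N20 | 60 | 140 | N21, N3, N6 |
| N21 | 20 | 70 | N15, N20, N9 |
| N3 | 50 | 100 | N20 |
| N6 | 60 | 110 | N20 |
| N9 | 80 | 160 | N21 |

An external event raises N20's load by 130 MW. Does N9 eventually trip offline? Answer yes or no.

Round 1 — N20 at 190 > 140. N20 trips offline.
  N20 sheds 190 MW to N21, N3, N6: 63 each (1 lost).
    N21: 20+63 = 83 > 70
    N3: 50+63 = 113 > 100
    N6: 60+63 = 123 > 110
Round 2 — N21, N3, N6 trip offline.
  N21 sheds 83 MW to N15, N9: 41 each (1 lost).
    N15: 100+41 = 141 > 140
    N9: 80+41 = 121 ≤ 160
  N3 sheds 113 MW: no online neighbours, lost.
  N6 sheds 123 MW: no online neighbours, lost.
Round 3 — N15 trips offline.
  N15 sheds 141 MW: no online neighbours, lost.
No further trips.

no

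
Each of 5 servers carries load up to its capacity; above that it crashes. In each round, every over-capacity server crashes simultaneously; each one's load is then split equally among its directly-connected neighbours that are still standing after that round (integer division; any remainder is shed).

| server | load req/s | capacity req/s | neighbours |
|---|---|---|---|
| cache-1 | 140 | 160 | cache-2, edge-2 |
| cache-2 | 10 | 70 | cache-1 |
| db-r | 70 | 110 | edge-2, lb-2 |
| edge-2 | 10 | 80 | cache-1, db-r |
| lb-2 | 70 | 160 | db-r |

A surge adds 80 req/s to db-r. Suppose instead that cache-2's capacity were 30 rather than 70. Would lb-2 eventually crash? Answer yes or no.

no

With cache-2's capacity at 30:
Round 1 — db-r at 150 > 110. db-r crashes.
  db-r sheds 150 req/s to edge-2, lb-2: 75 each.
    edge-2: 10+75 = 85 > 80
    lb-2: 70+75 = 145 ≤ 160
Round 2 — edge-2 crashes.
  edge-2 sheds 85 req/s to cache-1: 85 each.
    cache-1: 140+85 = 225 > 160
Round 3 — cache-1 crashes.
  cache-1 sheds 225 req/s to cache-2: 225 each.
    cache-2: 10+225 = 235 > 30
Round 4 — cache-2 crashes.
  cache-2 sheds 235 req/s: no online neighbours, lost.
No further crashes.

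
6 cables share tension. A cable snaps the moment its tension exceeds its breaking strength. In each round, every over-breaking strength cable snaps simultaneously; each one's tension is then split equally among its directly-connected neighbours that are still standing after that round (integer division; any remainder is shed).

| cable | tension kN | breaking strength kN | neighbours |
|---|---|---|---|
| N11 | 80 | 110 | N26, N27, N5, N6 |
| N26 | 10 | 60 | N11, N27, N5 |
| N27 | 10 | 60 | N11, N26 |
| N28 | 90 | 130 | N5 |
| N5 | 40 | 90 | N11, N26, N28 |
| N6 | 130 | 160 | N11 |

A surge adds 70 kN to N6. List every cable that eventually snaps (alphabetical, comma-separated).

Round 1 — N6 at 200 > 160. N6 snaps.
  N6 sheds 200 kN to N11: 200 each.
    N11: 80+200 = 280 > 110
Round 2 — N11 snaps.
  N11 sheds 280 kN to N26, N27, N5: 93 each (1 lost).
    N26: 10+93 = 103 > 60
    N27: 10+93 = 103 > 60
    N5: 40+93 = 133 > 90
Round 3 — N26, N27, N5 snap.
  N26 sheds 103 kN: no online neighbours, lost.
  N27 sheds 103 kN: no online neighbours, lost.
  N5 sheds 133 kN to N28: 133 each.
    N28: 90+133 = 223 > 130
Round 4 — N28 snaps.
  N28 sheds 223 kN: no online neighbours, lost.
No further breaks.

N11, N26, N27, N28, N5, N6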